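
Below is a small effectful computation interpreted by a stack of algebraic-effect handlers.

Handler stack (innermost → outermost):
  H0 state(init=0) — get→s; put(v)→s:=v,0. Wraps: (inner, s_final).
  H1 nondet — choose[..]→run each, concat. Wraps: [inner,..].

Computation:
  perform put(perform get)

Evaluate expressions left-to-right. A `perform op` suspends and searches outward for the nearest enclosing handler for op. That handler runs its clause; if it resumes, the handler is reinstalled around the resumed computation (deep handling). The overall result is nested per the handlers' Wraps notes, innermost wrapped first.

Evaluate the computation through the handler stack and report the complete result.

Answer: [(0, 0)]

Evaluation trace:
get @ H0 ⇒ 0
put(0) @ H0 ⇒ s:=0
H0 returns (0, 0)
H1 returns [(0, 0)]
= [(0, 0)]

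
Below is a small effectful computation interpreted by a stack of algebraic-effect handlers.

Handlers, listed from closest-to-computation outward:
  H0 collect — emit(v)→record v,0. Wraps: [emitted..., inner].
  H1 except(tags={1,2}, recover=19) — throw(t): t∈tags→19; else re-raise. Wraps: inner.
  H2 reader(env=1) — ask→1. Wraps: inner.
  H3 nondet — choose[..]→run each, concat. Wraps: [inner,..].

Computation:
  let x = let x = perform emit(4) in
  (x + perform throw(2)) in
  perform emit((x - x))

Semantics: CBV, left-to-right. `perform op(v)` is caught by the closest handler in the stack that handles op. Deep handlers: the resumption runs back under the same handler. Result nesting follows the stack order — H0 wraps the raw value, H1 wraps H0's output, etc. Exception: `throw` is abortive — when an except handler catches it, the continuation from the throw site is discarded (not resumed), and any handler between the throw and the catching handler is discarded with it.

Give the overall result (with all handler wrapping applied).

Step-by-step:
emit(4) @ H0 ⇒ out+=4
throw(2) @ H1 caught ⇒ 19
H2 returns 19
H3 returns [19]
= [19]

Answer: [19]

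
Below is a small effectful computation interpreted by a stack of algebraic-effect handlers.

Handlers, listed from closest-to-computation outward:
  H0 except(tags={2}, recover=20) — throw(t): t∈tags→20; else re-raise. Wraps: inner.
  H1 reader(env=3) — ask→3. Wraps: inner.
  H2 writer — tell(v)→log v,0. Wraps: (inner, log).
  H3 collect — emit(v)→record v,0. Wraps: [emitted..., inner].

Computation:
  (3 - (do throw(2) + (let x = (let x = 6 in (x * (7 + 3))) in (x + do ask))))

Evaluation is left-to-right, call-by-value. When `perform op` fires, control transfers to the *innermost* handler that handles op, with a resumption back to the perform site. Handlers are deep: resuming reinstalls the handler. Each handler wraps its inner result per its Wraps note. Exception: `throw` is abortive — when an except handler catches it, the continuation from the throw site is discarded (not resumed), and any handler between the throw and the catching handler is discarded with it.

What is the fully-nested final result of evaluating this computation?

Step-by-step:
throw(2) @ H0 caught ⇒ 20
H1 returns 20
H2 returns (20, ())
H3 returns [(20, ())]
= [(20, ())]

Answer: [(20, ())]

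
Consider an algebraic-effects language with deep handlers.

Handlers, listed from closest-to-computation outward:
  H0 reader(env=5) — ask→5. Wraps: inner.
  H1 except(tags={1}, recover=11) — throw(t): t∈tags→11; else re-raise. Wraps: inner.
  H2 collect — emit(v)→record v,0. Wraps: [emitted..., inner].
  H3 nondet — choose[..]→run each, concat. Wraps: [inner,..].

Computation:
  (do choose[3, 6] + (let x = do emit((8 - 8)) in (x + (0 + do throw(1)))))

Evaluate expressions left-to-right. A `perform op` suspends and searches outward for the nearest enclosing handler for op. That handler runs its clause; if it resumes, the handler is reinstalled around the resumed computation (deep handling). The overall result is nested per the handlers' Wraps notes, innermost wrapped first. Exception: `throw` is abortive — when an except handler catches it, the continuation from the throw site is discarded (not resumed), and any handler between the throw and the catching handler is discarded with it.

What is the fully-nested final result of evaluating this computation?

Answer: [[0, 11], [0, 11]]

Working:
choose[3, 6] @ H3
  branch[0] choose=3:
    emit(0) @ H2 ⇒ out+=0
    throw(1) @ H1 caught ⇒ 11
    H2 returns [0, 11]
    H3 returns [[0, 11]]
  branch[1] choose=6:
    emit(0) @ H2 ⇒ out+=0
    throw(1) @ H1 caught ⇒ 11
    H2 returns [0, 11]
    H3 returns [[0, 11]]
= [[0, 11], [0, 11]]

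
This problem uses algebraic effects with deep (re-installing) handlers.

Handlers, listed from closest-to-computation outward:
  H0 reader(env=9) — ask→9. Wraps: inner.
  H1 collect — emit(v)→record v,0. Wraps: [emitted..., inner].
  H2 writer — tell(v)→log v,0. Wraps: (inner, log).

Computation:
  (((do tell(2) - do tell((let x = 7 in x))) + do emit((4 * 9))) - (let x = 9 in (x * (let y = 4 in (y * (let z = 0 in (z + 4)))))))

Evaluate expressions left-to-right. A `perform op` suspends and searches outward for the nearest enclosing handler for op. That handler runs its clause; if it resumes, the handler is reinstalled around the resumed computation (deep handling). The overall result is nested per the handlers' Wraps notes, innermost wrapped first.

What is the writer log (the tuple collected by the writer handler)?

Evaluation trace:
tell(2) @ H2 ⇒ log+=2
tell(7) @ H2 ⇒ log+=7
emit(36) @ H1 ⇒ out+=36
H0 returns -144
H1 returns [36, -144]
H2 returns ([36, -144], (2, 7))
= ([36, -144], (2, 7))

Answer: (2, 7)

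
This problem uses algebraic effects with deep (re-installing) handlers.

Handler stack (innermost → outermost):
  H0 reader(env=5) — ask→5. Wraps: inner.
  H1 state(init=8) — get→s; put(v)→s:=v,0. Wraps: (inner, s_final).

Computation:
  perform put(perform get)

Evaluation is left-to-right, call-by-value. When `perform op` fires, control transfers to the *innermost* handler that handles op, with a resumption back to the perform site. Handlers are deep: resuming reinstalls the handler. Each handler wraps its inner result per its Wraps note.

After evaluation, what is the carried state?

Answer: 8

Evaluation trace:
get @ H1 ⇒ 8
put(8) @ H1 ⇒ s:=8
H0 returns 0
H1 returns (0, 8)
= (0, 8)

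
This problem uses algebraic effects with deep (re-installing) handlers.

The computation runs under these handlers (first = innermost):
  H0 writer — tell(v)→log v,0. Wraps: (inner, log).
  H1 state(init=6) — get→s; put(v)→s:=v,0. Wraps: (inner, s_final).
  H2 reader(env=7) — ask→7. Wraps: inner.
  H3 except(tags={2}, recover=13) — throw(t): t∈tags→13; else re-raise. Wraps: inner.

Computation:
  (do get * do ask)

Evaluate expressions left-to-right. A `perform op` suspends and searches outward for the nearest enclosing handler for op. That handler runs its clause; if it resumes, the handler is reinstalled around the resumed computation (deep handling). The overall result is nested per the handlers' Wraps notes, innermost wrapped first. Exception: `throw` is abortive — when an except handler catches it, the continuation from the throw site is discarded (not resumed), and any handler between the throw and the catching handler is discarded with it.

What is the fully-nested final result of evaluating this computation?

Answer: ((42, ()), 6)

Evaluation trace:
get @ H1 ⇒ 6
ask @ H2 ⇒ 7
H0 returns (42, ())
H1 returns ((42, ()), 6)
H2 returns ((42, ()), 6)
H3 returns ((42, ()), 6)
= ((42, ()), 6)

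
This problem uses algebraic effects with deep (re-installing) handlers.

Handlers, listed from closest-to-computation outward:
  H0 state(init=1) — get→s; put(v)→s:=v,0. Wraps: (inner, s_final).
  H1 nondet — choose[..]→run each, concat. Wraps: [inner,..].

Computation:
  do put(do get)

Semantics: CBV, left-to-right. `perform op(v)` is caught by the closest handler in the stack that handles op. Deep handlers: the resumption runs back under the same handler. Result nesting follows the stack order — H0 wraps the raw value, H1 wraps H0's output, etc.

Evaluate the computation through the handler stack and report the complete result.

Answer: [(0, 1)]

Working:
get @ H0 ⇒ 1
put(1) @ H0 ⇒ s:=1
H0 returns (0, 1)
H1 returns [(0, 1)]
= [(0, 1)]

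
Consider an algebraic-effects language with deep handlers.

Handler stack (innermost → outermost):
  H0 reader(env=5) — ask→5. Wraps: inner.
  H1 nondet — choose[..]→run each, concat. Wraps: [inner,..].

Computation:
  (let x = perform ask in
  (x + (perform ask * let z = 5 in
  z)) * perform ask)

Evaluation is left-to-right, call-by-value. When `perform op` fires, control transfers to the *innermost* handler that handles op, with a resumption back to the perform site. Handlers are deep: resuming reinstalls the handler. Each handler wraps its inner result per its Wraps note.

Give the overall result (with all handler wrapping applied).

Answer: [150]

Evaluation trace:
ask @ H0 ⇒ 5
ask @ H0 ⇒ 5
ask @ H0 ⇒ 5
H0 returns 150
H1 returns [150]
= [150]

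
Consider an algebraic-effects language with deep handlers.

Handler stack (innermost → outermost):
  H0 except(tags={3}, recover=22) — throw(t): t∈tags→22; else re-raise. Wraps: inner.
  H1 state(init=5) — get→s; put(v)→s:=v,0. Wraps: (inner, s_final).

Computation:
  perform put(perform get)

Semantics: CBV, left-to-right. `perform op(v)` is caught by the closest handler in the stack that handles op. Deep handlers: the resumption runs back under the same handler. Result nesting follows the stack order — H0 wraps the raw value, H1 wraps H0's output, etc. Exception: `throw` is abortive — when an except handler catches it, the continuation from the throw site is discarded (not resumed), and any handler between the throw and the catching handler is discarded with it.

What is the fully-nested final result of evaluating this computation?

Evaluation trace:
get @ H1 ⇒ 5
put(5) @ H1 ⇒ s:=5
H0 returns 0
H1 returns (0, 5)
= (0, 5)

Answer: (0, 5)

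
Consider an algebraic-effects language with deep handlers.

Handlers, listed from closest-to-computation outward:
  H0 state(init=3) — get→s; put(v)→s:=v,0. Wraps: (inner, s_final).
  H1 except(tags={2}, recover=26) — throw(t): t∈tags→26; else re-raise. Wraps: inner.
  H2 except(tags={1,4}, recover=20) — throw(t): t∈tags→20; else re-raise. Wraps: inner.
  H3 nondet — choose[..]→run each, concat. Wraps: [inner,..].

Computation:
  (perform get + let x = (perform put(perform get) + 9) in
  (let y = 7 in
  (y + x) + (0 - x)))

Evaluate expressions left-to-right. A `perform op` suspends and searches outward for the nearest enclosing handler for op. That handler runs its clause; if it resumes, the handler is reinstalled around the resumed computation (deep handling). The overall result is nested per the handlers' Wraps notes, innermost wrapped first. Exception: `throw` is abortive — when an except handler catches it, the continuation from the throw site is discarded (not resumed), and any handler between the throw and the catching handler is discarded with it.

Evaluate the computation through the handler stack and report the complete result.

Step-by-step:
get @ H0 ⇒ 3
get @ H0 ⇒ 3
put(3) @ H0 ⇒ s:=3
H0 returns (10, 3)
H1 returns (10, 3)
H2 returns (10, 3)
H3 returns [(10, 3)]
= [(10, 3)]

Answer: [(10, 3)]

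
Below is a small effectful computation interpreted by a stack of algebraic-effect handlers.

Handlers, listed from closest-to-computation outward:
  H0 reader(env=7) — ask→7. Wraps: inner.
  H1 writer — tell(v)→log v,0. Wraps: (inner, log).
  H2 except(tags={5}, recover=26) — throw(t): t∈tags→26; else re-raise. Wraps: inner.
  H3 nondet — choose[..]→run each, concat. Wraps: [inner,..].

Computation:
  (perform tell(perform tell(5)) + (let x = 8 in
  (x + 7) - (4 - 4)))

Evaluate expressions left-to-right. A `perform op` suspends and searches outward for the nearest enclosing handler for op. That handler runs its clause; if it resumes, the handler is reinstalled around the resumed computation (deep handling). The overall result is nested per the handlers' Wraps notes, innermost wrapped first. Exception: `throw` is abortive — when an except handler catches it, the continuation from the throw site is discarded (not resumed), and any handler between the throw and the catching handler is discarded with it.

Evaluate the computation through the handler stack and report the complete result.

Evaluation trace:
tell(5) @ H1 ⇒ log+=5
tell(0) @ H1 ⇒ log+=0
H0 returns 15
H1 returns (15, (5, 0))
H2 returns (15, (5, 0))
H3 returns [(15, (5, 0))]
= [(15, (5, 0))]

Answer: [(15, (5, 0))]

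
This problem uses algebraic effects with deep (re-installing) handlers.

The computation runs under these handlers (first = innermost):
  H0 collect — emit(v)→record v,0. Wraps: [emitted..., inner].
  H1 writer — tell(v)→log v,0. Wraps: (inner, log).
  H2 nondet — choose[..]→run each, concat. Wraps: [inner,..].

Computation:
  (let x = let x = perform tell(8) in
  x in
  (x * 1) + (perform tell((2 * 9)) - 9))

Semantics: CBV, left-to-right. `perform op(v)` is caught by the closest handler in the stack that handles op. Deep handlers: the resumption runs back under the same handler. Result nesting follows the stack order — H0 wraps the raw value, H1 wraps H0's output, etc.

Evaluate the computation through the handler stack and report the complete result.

Answer: [([-9], (8, 18))]

Evaluation trace:
tell(8) @ H1 ⇒ log+=8
tell(18) @ H1 ⇒ log+=18
H0 returns [-9]
H1 returns ([-9], (8, 18))
H2 returns [([-9], (8, 18))]
= [([-9], (8, 18))]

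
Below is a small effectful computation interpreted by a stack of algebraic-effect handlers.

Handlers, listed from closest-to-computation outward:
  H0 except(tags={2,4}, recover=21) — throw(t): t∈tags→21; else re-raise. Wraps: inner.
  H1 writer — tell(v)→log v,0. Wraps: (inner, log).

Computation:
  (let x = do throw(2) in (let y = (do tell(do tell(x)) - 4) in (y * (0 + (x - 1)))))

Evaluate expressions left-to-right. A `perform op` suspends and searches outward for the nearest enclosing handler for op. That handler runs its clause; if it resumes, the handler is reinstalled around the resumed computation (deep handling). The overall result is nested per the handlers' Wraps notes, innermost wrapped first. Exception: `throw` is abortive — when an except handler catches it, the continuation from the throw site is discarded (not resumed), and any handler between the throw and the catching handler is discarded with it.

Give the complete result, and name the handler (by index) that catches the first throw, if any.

Answer: (21, ()) ; first throw caught by: H0

Step-by-step:
throw(2) @ H0 caught ⇒ 21
H1 returns (21, ())
= (21, ())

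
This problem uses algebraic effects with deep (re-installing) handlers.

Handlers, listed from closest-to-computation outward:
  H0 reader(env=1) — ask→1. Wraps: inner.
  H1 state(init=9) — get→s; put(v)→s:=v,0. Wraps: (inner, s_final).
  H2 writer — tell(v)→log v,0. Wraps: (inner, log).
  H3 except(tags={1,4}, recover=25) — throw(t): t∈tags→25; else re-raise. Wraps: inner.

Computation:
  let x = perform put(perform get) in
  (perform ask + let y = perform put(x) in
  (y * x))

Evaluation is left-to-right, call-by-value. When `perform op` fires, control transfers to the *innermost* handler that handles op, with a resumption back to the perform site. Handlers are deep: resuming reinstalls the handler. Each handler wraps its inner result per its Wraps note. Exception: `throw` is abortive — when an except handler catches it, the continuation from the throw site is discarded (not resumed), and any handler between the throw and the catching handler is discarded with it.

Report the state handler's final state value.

Step-by-step:
get @ H1 ⇒ 9
put(9) @ H1 ⇒ s:=9
ask @ H0 ⇒ 1
put(0) @ H1 ⇒ s:=0
H0 returns 1
H1 returns (1, 0)
H2 returns ((1, 0), ())
H3 returns ((1, 0), ())
= ((1, 0), ())

Answer: 0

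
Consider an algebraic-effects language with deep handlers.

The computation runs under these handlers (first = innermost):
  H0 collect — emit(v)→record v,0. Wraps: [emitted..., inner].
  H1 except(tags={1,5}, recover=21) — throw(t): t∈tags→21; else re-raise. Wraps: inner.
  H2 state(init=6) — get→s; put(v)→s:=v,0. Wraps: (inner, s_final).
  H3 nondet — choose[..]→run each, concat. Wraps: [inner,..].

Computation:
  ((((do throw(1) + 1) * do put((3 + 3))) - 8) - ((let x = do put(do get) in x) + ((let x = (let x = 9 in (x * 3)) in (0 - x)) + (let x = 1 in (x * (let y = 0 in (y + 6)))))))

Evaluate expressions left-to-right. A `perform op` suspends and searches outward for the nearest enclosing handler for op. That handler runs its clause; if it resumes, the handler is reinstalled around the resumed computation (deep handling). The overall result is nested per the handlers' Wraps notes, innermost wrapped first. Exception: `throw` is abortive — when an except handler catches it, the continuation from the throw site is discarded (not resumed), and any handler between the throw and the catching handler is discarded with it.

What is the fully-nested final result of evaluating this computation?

Working:
throw(1) @ H1 caught ⇒ 21
H2 returns (21, 6)
H3 returns [(21, 6)]
= [(21, 6)]

Answer: [(21, 6)]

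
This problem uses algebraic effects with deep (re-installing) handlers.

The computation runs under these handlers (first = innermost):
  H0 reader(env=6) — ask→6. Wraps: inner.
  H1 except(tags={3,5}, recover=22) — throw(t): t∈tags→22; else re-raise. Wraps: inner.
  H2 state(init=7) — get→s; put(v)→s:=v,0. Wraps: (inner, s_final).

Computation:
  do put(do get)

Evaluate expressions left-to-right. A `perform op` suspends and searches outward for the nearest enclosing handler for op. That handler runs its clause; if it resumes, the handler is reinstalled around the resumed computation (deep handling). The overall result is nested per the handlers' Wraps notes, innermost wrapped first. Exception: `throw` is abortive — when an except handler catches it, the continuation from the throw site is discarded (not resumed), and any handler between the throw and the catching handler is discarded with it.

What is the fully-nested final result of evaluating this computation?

Working:
get @ H2 ⇒ 7
put(7) @ H2 ⇒ s:=7
H0 returns 0
H1 returns 0
H2 returns (0, 7)
= (0, 7)

Answer: (0, 7)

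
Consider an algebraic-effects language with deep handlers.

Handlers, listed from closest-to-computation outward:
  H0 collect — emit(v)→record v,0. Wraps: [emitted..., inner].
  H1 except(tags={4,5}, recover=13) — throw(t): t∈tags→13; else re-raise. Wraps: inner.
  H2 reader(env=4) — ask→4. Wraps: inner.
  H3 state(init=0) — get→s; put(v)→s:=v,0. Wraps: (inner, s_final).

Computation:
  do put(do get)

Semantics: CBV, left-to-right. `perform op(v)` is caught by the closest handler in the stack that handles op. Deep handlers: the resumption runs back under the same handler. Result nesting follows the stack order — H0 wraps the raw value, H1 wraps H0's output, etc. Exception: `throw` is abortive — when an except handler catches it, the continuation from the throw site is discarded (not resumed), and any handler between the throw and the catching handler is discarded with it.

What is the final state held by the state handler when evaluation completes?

Step-by-step:
get @ H3 ⇒ 0
put(0) @ H3 ⇒ s:=0
H0 returns [0]
H1 returns [0]
H2 returns [0]
H3 returns ([0], 0)
= ([0], 0)

Answer: 0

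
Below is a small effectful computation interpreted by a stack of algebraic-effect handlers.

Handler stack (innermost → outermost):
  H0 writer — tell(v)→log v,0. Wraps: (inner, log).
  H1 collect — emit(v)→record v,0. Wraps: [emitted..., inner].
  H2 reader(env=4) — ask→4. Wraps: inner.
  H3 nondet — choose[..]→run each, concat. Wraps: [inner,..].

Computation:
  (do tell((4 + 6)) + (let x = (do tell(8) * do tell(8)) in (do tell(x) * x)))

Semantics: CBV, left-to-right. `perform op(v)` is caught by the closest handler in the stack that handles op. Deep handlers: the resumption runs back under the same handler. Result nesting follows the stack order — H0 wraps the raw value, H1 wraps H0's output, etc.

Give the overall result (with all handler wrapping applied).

Step-by-step:
tell(10) @ H0 ⇒ log+=10
tell(8) @ H0 ⇒ log+=8
tell(8) @ H0 ⇒ log+=8
tell(0) @ H0 ⇒ log+=0
H0 returns (0, (10, 8, 8, 0))
H1 returns [(0, (10, 8, 8, 0))]
H2 returns [(0, (10, 8, 8, 0))]
H3 returns [[(0, (10, 8, 8, 0))]]
= [[(0, (10, 8, 8, 0))]]

Answer: [[(0, (10, 8, 8, 0))]]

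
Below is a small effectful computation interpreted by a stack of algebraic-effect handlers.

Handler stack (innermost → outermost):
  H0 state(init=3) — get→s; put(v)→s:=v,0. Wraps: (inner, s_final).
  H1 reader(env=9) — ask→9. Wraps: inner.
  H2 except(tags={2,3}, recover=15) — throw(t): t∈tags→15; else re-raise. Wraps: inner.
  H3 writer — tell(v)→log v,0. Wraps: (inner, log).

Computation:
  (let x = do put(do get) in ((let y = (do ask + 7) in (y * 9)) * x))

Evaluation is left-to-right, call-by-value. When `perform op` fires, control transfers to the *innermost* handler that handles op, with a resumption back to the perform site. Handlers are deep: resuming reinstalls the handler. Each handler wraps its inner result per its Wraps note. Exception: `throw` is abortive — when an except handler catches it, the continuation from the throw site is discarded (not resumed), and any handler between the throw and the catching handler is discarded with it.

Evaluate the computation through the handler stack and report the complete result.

Answer: ((0, 3), ())

Working:
get @ H0 ⇒ 3
put(3) @ H0 ⇒ s:=3
ask @ H1 ⇒ 9
H0 returns (0, 3)
H1 returns (0, 3)
H2 returns (0, 3)
H3 returns ((0, 3), ())
= ((0, 3), ())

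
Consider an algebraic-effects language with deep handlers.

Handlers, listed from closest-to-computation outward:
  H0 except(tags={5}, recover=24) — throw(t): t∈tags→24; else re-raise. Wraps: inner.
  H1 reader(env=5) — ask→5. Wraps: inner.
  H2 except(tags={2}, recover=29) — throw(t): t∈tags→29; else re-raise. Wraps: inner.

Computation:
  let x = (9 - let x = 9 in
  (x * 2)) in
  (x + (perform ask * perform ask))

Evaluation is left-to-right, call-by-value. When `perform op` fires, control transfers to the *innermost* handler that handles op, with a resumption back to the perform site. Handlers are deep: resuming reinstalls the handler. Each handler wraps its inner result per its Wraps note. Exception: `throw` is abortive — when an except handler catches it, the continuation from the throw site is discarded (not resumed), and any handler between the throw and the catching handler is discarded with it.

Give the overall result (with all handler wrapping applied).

Answer: 16

Step-by-step:
ask @ H1 ⇒ 5
ask @ H1 ⇒ 5
H0 returns 16
H1 returns 16
H2 returns 16
= 16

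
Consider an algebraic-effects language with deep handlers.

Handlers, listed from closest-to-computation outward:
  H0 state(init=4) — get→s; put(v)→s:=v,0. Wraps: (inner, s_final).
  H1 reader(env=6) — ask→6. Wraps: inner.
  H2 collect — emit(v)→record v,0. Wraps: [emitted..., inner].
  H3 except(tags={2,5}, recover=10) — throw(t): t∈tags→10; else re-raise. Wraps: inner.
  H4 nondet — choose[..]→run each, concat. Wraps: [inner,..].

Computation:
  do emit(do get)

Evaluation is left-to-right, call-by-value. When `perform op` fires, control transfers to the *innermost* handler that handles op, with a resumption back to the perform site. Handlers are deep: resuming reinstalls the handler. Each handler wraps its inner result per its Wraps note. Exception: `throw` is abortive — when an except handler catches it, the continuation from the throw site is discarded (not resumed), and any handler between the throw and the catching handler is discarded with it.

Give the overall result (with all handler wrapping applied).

Answer: [[4, (0, 4)]]

Working:
get @ H0 ⇒ 4
emit(4) @ H2 ⇒ out+=4
H0 returns (0, 4)
H1 returns (0, 4)
H2 returns [4, (0, 4)]
H3 returns [4, (0, 4)]
H4 returns [[4, (0, 4)]]
= [[4, (0, 4)]]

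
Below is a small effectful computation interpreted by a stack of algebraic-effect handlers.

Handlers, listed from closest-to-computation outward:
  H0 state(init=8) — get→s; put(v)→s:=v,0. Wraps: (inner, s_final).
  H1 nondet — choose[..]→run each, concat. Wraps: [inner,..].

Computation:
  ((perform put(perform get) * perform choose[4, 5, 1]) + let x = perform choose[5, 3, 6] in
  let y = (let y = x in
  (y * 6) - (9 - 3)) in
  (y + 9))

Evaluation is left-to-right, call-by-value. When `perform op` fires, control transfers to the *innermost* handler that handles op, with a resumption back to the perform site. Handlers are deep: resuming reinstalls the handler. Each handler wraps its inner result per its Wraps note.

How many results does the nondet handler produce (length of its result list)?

Evaluation trace:
get @ H0 ⇒ 8
put(8) @ H0 ⇒ s:=8
choose[4, 5, 1] @ H1
  branch[0] choose=4:
    choose[5, 3, 6] @ H1
      branch[0] choose=5:
        H0 returns (33, 8)
        H1 returns [(33, 8)]
      branch[1] choose=3:
        H0 returns (21, 8)
        H1 returns [(21, 8)]
      branch[2] choose=6:
        H0 returns (39, 8)
        H1 returns [(39, 8)]
  branch[1] choose=5:
    choose[5, 3, 6] @ H1
      branch[0] choose=5:
        H0 returns (33, 8)
        H1 returns [(33, 8)]
      branch[1] choose=3:
        H0 returns (21, 8)
        H1 returns [(21, 8)]
      branch[2] choose=6:
        H0 returns (39, 8)
        H1 returns [(39, 8)]
  branch[2] choose=1:
    choose[5, 3, 6] @ H1
      branch[0] choose=5:
        H0 returns (33, 8)
        H1 returns [(33, 8)]
      branch[1] choose=3:
        H0 returns (21, 8)
        H1 returns [(21, 8)]
      branch[2] choose=6:
        H0 returns (39, 8)
        H1 returns [(39, 8)]
= [(33, 8), (21, 8), (39, 8), (33, 8), (21, 8), (39, 8), (33, 8), (21, 8), (39, 8)]

Answer: 9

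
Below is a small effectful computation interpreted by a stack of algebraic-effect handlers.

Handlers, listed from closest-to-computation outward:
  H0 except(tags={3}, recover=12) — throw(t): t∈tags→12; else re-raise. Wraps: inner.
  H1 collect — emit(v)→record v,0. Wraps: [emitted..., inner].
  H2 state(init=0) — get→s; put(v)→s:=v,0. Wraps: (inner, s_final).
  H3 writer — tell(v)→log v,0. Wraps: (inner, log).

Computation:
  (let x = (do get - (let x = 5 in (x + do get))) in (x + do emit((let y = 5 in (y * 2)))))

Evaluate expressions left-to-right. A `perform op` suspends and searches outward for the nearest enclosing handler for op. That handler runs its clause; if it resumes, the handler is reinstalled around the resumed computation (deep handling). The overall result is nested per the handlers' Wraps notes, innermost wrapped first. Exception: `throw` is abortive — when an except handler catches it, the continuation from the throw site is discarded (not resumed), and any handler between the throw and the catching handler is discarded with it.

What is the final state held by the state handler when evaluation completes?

Answer: 0

Evaluation trace:
get @ H2 ⇒ 0
get @ H2 ⇒ 0
emit(10) @ H1 ⇒ out+=10
H0 returns -5
H1 returns [10, -5]
H2 returns ([10, -5], 0)
H3 returns (([10, -5], 0), ())
= (([10, -5], 0), ())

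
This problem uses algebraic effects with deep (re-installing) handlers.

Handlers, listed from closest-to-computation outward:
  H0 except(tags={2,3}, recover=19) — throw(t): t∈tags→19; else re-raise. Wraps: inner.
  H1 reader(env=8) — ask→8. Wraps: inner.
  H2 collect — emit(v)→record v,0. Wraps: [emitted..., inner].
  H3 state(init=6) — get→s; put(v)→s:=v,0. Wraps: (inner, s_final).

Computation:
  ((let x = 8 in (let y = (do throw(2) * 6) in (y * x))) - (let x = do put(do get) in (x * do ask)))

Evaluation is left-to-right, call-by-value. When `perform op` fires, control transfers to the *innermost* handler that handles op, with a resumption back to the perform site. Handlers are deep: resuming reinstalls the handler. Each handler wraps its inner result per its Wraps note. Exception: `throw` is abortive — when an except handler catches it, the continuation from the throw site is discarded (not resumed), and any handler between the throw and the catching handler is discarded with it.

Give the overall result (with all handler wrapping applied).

Step-by-step:
throw(2) @ H0 caught ⇒ 19
H1 returns 19
H2 returns [19]
H3 returns ([19], 6)
= ([19], 6)

Answer: ([19], 6)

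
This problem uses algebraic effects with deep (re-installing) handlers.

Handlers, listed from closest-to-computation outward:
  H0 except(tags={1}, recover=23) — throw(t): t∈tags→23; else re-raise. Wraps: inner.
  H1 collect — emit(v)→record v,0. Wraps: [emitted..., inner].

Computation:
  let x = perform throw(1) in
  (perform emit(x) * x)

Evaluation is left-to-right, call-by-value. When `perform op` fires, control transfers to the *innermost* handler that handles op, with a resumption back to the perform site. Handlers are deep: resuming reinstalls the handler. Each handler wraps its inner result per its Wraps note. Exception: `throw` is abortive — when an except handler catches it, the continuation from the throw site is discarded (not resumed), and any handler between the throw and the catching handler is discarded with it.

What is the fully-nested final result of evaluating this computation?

Working:
throw(1) @ H0 caught ⇒ 23
H1 returns [23]
= [23]

Answer: [23]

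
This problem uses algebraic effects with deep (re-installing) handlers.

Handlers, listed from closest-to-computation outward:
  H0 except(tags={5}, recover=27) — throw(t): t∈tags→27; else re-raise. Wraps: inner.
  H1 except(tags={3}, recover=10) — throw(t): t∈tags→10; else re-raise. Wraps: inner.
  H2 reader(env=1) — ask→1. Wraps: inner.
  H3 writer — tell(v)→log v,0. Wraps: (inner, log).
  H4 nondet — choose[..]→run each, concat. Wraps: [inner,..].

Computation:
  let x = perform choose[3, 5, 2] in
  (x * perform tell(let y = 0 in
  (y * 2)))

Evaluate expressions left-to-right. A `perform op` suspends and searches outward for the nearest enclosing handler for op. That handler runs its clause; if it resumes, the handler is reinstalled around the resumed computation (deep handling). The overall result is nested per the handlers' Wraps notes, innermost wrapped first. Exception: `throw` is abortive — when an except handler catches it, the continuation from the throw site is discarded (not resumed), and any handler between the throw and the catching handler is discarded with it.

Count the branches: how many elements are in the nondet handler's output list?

Working:
choose[3, 5, 2] @ H4
  branch[0] choose=3:
    tell(0) @ H3 ⇒ log+=0
    H0 returns 0
    H1 returns 0
    H2 returns 0
    H3 returns (0, (0))
    H4 returns [(0, (0))]
  branch[1] choose=5:
    tell(0) @ H3 ⇒ log+=0
    H0 returns 0
    H1 returns 0
    H2 returns 0
    H3 returns (0, (0))
    H4 returns [(0, (0))]
  branch[2] choose=2:
    tell(0) @ H3 ⇒ log+=0
    H0 returns 0
    H1 returns 0
    H2 returns 0
    H3 returns (0, (0))
    H4 returns [(0, (0))]
= [(0, (0)), (0, (0)), (0, (0))]

Answer: 3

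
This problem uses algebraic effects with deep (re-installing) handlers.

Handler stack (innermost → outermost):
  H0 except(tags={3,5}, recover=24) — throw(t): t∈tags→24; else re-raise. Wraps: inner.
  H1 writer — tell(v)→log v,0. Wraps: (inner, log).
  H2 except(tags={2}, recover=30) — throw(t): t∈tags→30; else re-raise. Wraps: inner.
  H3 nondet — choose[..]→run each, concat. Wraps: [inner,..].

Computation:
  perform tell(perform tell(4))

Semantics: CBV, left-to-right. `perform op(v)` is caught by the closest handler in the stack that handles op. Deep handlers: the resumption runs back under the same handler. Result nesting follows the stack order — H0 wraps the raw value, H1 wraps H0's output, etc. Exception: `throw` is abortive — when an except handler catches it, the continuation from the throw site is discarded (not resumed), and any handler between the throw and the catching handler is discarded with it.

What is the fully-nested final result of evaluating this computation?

Evaluation trace:
tell(4) @ H1 ⇒ log+=4
tell(0) @ H1 ⇒ log+=0
H0 returns 0
H1 returns (0, (4, 0))
H2 returns (0, (4, 0))
H3 returns [(0, (4, 0))]
= [(0, (4, 0))]

Answer: [(0, (4, 0))]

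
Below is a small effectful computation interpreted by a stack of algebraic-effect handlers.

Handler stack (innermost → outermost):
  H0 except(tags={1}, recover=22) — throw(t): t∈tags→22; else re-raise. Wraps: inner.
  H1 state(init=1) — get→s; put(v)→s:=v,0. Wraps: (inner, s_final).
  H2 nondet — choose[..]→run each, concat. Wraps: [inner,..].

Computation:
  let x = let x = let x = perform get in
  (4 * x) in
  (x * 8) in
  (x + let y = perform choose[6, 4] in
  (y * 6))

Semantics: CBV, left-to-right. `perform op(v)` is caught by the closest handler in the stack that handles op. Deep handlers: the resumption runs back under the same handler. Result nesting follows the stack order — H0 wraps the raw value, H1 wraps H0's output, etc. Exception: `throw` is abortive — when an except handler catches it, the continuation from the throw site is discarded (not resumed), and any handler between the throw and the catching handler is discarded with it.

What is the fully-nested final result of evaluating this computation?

Answer: [(68, 1), (56, 1)]

Step-by-step:
get @ H1 ⇒ 1
choose[6, 4] @ H2
  branch[0] choose=6:
    H0 returns 68
    H1 returns (68, 1)
    H2 returns [(68, 1)]
  branch[1] choose=4:
    H0 returns 56
    H1 returns (56, 1)
    H2 returns [(56, 1)]
= [(68, 1), (56, 1)]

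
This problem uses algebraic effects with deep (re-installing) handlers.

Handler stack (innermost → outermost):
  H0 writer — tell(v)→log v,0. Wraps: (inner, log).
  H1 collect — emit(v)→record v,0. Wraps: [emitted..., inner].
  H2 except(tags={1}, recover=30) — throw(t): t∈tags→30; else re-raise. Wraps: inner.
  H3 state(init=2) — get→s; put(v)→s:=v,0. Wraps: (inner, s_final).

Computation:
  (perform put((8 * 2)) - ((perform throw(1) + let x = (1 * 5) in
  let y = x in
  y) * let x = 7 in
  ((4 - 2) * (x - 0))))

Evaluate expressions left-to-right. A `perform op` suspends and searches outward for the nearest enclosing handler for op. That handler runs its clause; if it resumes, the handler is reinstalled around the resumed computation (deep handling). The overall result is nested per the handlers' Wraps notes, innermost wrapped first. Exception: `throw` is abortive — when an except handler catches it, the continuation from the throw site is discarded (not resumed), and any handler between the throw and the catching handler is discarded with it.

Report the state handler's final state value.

Answer: 16

Step-by-step:
put(16) @ H3 ⇒ s:=16
throw(1) @ H2 caught ⇒ 30
H3 returns (30, 16)
= (30, 16)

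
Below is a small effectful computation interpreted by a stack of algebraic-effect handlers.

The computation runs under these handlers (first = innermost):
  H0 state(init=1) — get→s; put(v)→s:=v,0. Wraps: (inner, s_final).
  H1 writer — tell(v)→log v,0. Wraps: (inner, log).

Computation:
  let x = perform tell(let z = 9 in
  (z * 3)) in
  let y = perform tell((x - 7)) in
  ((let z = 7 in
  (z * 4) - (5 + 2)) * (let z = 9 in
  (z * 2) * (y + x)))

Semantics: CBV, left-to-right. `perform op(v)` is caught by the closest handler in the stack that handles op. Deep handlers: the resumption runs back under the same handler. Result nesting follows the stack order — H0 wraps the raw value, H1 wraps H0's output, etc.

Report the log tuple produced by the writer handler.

Answer: (27, -7)

Evaluation trace:
tell(27) @ H1 ⇒ log+=27
tell(-7) @ H1 ⇒ log+=-7
H0 returns (0, 1)
H1 returns ((0, 1), (27, -7))
= ((0, 1), (27, -7))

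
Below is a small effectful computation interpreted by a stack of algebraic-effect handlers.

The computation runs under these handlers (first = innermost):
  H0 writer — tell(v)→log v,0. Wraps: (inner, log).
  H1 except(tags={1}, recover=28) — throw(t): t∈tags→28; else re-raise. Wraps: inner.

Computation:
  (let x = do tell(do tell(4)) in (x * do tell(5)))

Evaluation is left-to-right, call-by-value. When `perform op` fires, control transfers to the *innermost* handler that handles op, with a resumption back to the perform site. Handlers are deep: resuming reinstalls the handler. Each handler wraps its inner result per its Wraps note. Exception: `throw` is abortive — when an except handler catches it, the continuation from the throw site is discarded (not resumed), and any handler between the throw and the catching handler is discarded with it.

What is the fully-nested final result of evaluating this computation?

Evaluation trace:
tell(4) @ H0 ⇒ log+=4
tell(0) @ H0 ⇒ log+=0
tell(5) @ H0 ⇒ log+=5
H0 returns (0, (4, 0, 5))
H1 returns (0, (4, 0, 5))
= (0, (4, 0, 5))

Answer: (0, (4, 0, 5))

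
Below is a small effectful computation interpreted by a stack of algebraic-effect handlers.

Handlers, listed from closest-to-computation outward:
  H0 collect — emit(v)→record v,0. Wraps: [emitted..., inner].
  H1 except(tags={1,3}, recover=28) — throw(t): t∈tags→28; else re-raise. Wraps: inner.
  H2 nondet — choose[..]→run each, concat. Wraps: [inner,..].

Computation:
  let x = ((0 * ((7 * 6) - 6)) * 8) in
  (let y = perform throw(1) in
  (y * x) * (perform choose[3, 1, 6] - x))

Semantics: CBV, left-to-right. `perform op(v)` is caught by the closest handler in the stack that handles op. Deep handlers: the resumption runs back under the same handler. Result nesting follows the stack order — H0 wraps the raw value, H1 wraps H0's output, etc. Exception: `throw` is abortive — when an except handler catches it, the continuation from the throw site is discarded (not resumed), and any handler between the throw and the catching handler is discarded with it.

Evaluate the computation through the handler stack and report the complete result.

Working:
throw(1) @ H1 caught ⇒ 28
H2 returns [28]
= [28]

Answer: [28]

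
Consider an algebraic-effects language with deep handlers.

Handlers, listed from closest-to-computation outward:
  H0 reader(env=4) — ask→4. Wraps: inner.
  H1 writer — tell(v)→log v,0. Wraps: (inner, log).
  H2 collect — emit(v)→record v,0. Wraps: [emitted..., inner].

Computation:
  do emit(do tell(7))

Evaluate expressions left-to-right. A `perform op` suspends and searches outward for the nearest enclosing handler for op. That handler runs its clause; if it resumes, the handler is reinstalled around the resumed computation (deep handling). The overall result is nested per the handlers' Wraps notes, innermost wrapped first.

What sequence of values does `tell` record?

Answer: (7)

Evaluation trace:
tell(7) @ H1 ⇒ log+=7
emit(0) @ H2 ⇒ out+=0
H0 returns 0
H1 returns (0, (7))
H2 returns [0, (0, (7))]
= [0, (0, (7))]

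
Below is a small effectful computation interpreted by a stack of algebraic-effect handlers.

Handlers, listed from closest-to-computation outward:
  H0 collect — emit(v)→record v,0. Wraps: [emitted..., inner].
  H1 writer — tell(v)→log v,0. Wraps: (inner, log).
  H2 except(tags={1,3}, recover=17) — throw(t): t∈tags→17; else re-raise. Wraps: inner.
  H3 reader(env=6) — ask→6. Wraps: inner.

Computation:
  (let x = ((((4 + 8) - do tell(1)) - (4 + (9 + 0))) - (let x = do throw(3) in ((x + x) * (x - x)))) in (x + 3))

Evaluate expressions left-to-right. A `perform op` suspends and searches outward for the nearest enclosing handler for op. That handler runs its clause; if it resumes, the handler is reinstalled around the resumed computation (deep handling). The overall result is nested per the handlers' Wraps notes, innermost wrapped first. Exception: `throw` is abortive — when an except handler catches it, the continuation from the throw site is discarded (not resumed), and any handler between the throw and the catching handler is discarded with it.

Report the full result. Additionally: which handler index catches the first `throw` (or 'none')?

Evaluation trace:
tell(1) @ H1 ⇒ log+=1
throw(3) @ H2 caught ⇒ 17
H3 returns 17
= 17

Answer: 17 ; first throw caught by: H2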